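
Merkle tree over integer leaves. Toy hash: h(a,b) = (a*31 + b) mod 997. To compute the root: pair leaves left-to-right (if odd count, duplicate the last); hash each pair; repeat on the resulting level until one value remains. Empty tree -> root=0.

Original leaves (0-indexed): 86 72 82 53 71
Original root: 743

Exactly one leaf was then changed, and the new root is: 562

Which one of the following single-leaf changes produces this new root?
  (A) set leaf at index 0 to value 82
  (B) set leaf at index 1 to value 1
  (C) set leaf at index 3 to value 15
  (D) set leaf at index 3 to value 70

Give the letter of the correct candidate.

Answer: C

Derivation:
Original leaves: [86, 72, 82, 53, 71]
Target new root: 562
Try each candidate change and compute the resulting root:
Candidate A: set leaf[0] = 82 -> leaves = [82, 72, 82, 53, 71]
  L0: [82, 72, 82, 53, 71]
  L1: h(82,72)=(82*31+72)%997=620 h(82,53)=(82*31+53)%997=601 h(71,71)=(71*31+71)%997=278 -> [620, 601, 278]
  L2: h(620,601)=(620*31+601)%997=878 h(278,278)=(278*31+278)%997=920 -> [878, 920]
  L3: h(878,920)=(878*31+920)%997=222 -> [222]
  root = 222 != target 562
Candidate B: set leaf[1] = 1 -> leaves = [86, 1, 82, 53, 71]
  L0: [86, 1, 82, 53, 71]
  L1: h(86,1)=(86*31+1)%997=673 h(82,53)=(82*31+53)%997=601 h(71,71)=(71*31+71)%997=278 -> [673, 601, 278]
  L2: h(673,601)=(673*31+601)%997=527 h(278,278)=(278*31+278)%997=920 -> [527, 920]
  L3: h(527,920)=(527*31+920)%997=308 -> [308]
  root = 308 != target 562
Candidate C: set leaf[3] = 15 -> leaves = [86, 72, 82, 15, 71]
  L0: [86, 72, 82, 15, 71]
  L1: h(86,72)=(86*31+72)%997=744 h(82,15)=(82*31+15)%997=563 h(71,71)=(71*31+71)%997=278 -> [744, 563, 278]
  L2: h(744,563)=(744*31+563)%997=696 h(278,278)=(278*31+278)%997=920 -> [696, 920]
  L3: h(696,920)=(696*31+920)%997=562 -> [562]
  root = 562 == target 562  ** MATCH **
Candidate D: set leaf[3] = 70 -> leaves = [86, 72, 82, 70, 71]
  L0: [86, 72, 82, 70, 71]
  L1: h(86,72)=(86*31+72)%997=744 h(82,70)=(82*31+70)%997=618 h(71,71)=(71*31+71)%997=278 -> [744, 618, 278]
  L2: h(744,618)=(744*31+618)%997=751 h(278,278)=(278*31+278)%997=920 -> [751, 920]
  L3: h(751,920)=(751*31+920)%997=273 -> [273]
  root = 273 != target 562
Candidate C produces the target root.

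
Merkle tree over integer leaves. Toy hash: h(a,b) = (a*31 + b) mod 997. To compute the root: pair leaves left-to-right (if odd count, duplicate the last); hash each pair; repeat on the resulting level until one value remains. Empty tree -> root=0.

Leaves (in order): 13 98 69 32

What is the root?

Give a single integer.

Answer: 753

Derivation:
L0: [13, 98, 69, 32]
L1: h(13,98)=(13*31+98)%997=501 h(69,32)=(69*31+32)%997=177 -> [501, 177]
L2: h(501,177)=(501*31+177)%997=753 -> [753]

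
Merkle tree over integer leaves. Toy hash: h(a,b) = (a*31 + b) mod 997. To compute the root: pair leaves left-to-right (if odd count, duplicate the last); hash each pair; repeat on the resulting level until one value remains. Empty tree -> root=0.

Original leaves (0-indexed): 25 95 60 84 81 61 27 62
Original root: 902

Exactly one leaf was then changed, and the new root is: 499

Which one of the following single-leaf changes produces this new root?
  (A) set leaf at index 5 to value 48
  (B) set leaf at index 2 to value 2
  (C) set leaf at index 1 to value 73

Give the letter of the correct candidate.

Original leaves: [25, 95, 60, 84, 81, 61, 27, 62]
Target new root: 499
Try each candidate change and compute the resulting root:
Candidate A: set leaf[5] = 48 -> leaves = [25, 95, 60, 84, 81, 48, 27, 62]
  L0: [25, 95, 60, 84, 81, 48, 27, 62]
  L1: h(25,95)=(25*31+95)%997=870 h(60,84)=(60*31+84)%997=947 h(81,48)=(81*31+48)%997=565 h(27,62)=(27*31+62)%997=899 -> [870, 947, 565, 899]
  L2: h(870,947)=(870*31+947)%997=1 h(565,899)=(565*31+899)%997=468 -> [1, 468]
  L3: h(1,468)=(1*31+468)%997=499 -> [499]
  root = 499 == target 499  ** MATCH **
Candidate B: set leaf[2] = 2 -> leaves = [25, 95, 2, 84, 81, 61, 27, 62]
  L0: [25, 95, 2, 84, 81, 61, 27, 62]
  L1: h(25,95)=(25*31+95)%997=870 h(2,84)=(2*31+84)%997=146 h(81,61)=(81*31+61)%997=578 h(27,62)=(27*31+62)%997=899 -> [870, 146, 578, 899]
  L2: h(870,146)=(870*31+146)%997=197 h(578,899)=(578*31+899)%997=871 -> [197, 871]
  L3: h(197,871)=(197*31+871)%997=996 -> [996]
  root = 996 != target 499
Candidate C: set leaf[1] = 73 -> leaves = [25, 73, 60, 84, 81, 61, 27, 62]
  L0: [25, 73, 60, 84, 81, 61, 27, 62]
  L1: h(25,73)=(25*31+73)%997=848 h(60,84)=(60*31+84)%997=947 h(81,61)=(81*31+61)%997=578 h(27,62)=(27*31+62)%997=899 -> [848, 947, 578, 899]
  L2: h(848,947)=(848*31+947)%997=316 h(578,899)=(578*31+899)%997=871 -> [316, 871]
  L3: h(316,871)=(316*31+871)%997=697 -> [697]
  root = 697 != target 499
Candidate A produces the target root.

Answer: A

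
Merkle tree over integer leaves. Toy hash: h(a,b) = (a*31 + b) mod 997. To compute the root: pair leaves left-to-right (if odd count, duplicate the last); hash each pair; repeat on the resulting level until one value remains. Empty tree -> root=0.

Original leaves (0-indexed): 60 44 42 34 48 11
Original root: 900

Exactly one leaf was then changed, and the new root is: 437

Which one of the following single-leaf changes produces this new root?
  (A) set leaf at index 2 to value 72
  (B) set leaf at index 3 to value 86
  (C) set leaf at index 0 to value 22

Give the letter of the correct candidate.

Answer: C

Derivation:
Original leaves: [60, 44, 42, 34, 48, 11]
Target new root: 437
Try each candidate change and compute the resulting root:
Candidate A: set leaf[2] = 72 -> leaves = [60, 44, 72, 34, 48, 11]
  L0: [60, 44, 72, 34, 48, 11]
  L1: h(60,44)=(60*31+44)%997=907 h(72,34)=(72*31+34)%997=272 h(48,11)=(48*31+11)%997=502 -> [907, 272, 502]
  L2: h(907,272)=(907*31+272)%997=473 h(502,502)=(502*31+502)%997=112 -> [473, 112]
  L3: h(473,112)=(473*31+112)%997=817 -> [817]
  root = 817 != target 437
Candidate B: set leaf[3] = 86 -> leaves = [60, 44, 42, 86, 48, 11]
  L0: [60, 44, 42, 86, 48, 11]
  L1: h(60,44)=(60*31+44)%997=907 h(42,86)=(42*31+86)%997=391 h(48,11)=(48*31+11)%997=502 -> [907, 391, 502]
  L2: h(907,391)=(907*31+391)%997=592 h(502,502)=(502*31+502)%997=112 -> [592, 112]
  L3: h(592,112)=(592*31+112)%997=518 -> [518]
  root = 518 != target 437
Candidate C: set leaf[0] = 22 -> leaves = [22, 44, 42, 34, 48, 11]
  L0: [22, 44, 42, 34, 48, 11]
  L1: h(22,44)=(22*31+44)%997=726 h(42,34)=(42*31+34)%997=339 h(48,11)=(48*31+11)%997=502 -> [726, 339, 502]
  L2: h(726,339)=(726*31+339)%997=911 h(502,502)=(502*31+502)%997=112 -> [911, 112]
  L3: h(911,112)=(911*31+112)%997=437 -> [437]
  root = 437 == target 437  ** MATCH **
Candidate C produces the target root.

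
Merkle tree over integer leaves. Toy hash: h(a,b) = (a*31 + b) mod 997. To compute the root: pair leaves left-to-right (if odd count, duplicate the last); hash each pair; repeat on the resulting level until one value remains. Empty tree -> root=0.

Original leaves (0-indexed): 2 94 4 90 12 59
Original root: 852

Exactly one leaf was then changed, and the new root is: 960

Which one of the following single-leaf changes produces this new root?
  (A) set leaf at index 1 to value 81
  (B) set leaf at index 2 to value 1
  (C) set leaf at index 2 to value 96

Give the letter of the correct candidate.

Original leaves: [2, 94, 4, 90, 12, 59]
Target new root: 960
Try each candidate change and compute the resulting root:
Candidate A: set leaf[1] = 81 -> leaves = [2, 81, 4, 90, 12, 59]
  L0: [2, 81, 4, 90, 12, 59]
  L1: h(2,81)=(2*31+81)%997=143 h(4,90)=(4*31+90)%997=214 h(12,59)=(12*31+59)%997=431 -> [143, 214, 431]
  L2: h(143,214)=(143*31+214)%997=659 h(431,431)=(431*31+431)%997=831 -> [659, 831]
  L3: h(659,831)=(659*31+831)%997=323 -> [323]
  root = 323 != target 960
Candidate B: set leaf[2] = 1 -> leaves = [2, 94, 1, 90, 12, 59]
  L0: [2, 94, 1, 90, 12, 59]
  L1: h(2,94)=(2*31+94)%997=156 h(1,90)=(1*31+90)%997=121 h(12,59)=(12*31+59)%997=431 -> [156, 121, 431]
  L2: h(156,121)=(156*31+121)%997=969 h(431,431)=(431*31+431)%997=831 -> [969, 831]
  L3: h(969,831)=(969*31+831)%997=960 -> [960]
  root = 960 == target 960  ** MATCH **
Candidate C: set leaf[2] = 96 -> leaves = [2, 94, 96, 90, 12, 59]
  L0: [2, 94, 96, 90, 12, 59]
  L1: h(2,94)=(2*31+94)%997=156 h(96,90)=(96*31+90)%997=75 h(12,59)=(12*31+59)%997=431 -> [156, 75, 431]
  L2: h(156,75)=(156*31+75)%997=923 h(431,431)=(431*31+431)%997=831 -> [923, 831]
  L3: h(923,831)=(923*31+831)%997=531 -> [531]
  root = 531 != target 960
Candidate B produces the target root.

Answer: B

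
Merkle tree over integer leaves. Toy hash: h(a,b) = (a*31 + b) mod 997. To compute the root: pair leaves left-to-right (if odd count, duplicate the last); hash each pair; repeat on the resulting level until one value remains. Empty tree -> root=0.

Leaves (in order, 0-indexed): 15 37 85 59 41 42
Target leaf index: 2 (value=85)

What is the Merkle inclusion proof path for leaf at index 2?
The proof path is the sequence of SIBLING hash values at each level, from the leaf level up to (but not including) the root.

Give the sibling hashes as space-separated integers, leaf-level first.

Answer: 59 502 142

Derivation:
L0 (leaves): [15, 37, 85, 59, 41, 42], target index=2
L1: h(15,37)=(15*31+37)%997=502 [pair 0] h(85,59)=(85*31+59)%997=700 [pair 1] h(41,42)=(41*31+42)%997=316 [pair 2] -> [502, 700, 316]
  Sibling for proof at L0: 59
L2: h(502,700)=(502*31+700)%997=310 [pair 0] h(316,316)=(316*31+316)%997=142 [pair 1] -> [310, 142]
  Sibling for proof at L1: 502
L3: h(310,142)=(310*31+142)%997=779 [pair 0] -> [779]
  Sibling for proof at L2: 142
Root: 779
Proof path (sibling hashes from leaf to root): [59, 502, 142]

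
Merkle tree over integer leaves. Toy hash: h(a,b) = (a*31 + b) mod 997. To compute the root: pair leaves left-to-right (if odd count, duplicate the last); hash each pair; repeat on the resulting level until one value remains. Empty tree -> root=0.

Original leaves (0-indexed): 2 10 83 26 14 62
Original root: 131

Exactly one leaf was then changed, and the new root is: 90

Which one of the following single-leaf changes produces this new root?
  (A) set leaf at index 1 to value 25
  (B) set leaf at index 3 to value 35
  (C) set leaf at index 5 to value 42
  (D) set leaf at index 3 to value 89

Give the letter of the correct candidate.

Original leaves: [2, 10, 83, 26, 14, 62]
Target new root: 90
Try each candidate change and compute the resulting root:
Candidate A: set leaf[1] = 25 -> leaves = [2, 25, 83, 26, 14, 62]
  L0: [2, 25, 83, 26, 14, 62]
  L1: h(2,25)=(2*31+25)%997=87 h(83,26)=(83*31+26)%997=605 h(14,62)=(14*31+62)%997=496 -> [87, 605, 496]
  L2: h(87,605)=(87*31+605)%997=311 h(496,496)=(496*31+496)%997=917 -> [311, 917]
  L3: h(311,917)=(311*31+917)%997=588 -> [588]
  root = 588 != target 90
Candidate B: set leaf[3] = 35 -> leaves = [2, 10, 83, 35, 14, 62]
  L0: [2, 10, 83, 35, 14, 62]
  L1: h(2,10)=(2*31+10)%997=72 h(83,35)=(83*31+35)%997=614 h(14,62)=(14*31+62)%997=496 -> [72, 614, 496]
  L2: h(72,614)=(72*31+614)%997=852 h(496,496)=(496*31+496)%997=917 -> [852, 917]
  L3: h(852,917)=(852*31+917)%997=410 -> [410]
  root = 410 != target 90
Candidate C: set leaf[5] = 42 -> leaves = [2, 10, 83, 26, 14, 42]
  L0: [2, 10, 83, 26, 14, 42]
  L1: h(2,10)=(2*31+10)%997=72 h(83,26)=(83*31+26)%997=605 h(14,42)=(14*31+42)%997=476 -> [72, 605, 476]
  L2: h(72,605)=(72*31+605)%997=843 h(476,476)=(476*31+476)%997=277 -> [843, 277]
  L3: h(843,277)=(843*31+277)%997=488 -> [488]
  root = 488 != target 90
Candidate D: set leaf[3] = 89 -> leaves = [2, 10, 83, 89, 14, 62]
  L0: [2, 10, 83, 89, 14, 62]
  L1: h(2,10)=(2*31+10)%997=72 h(83,89)=(83*31+89)%997=668 h(14,62)=(14*31+62)%997=496 -> [72, 668, 496]
  L2: h(72,668)=(72*31+668)%997=906 h(496,496)=(496*31+496)%997=917 -> [906, 917]
  L3: h(906,917)=(906*31+917)%997=90 -> [90]
  root = 90 == target 90  ** MATCH **
Candidate D produces the target root.

Answer: D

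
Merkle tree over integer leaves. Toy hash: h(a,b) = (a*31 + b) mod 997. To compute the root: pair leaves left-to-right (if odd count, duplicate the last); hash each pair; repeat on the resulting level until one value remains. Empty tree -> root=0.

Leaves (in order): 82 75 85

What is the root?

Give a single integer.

L0: [82, 75, 85]
L1: h(82,75)=(82*31+75)%997=623 h(85,85)=(85*31+85)%997=726 -> [623, 726]
L2: h(623,726)=(623*31+726)%997=99 -> [99]

Answer: 99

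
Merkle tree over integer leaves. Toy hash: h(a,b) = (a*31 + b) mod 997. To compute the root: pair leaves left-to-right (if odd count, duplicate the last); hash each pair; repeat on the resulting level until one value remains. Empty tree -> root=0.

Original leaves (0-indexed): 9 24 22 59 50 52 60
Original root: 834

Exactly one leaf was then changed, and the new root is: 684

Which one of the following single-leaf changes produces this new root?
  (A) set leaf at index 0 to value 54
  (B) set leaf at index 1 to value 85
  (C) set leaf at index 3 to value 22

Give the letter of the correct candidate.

Original leaves: [9, 24, 22, 59, 50, 52, 60]
Target new root: 684
Try each candidate change and compute the resulting root:
Candidate A: set leaf[0] = 54 -> leaves = [54, 24, 22, 59, 50, 52, 60]
  L0: [54, 24, 22, 59, 50, 52, 60]
  L1: h(54,24)=(54*31+24)%997=701 h(22,59)=(22*31+59)%997=741 h(50,52)=(50*31+52)%997=605 h(60,60)=(60*31+60)%997=923 -> [701, 741, 605, 923]
  L2: h(701,741)=(701*31+741)%997=538 h(605,923)=(605*31+923)%997=735 -> [538, 735]
  L3: h(538,735)=(538*31+735)%997=464 -> [464]
  root = 464 != target 684
Candidate B: set leaf[1] = 85 -> leaves = [9, 85, 22, 59, 50, 52, 60]
  L0: [9, 85, 22, 59, 50, 52, 60]
  L1: h(9,85)=(9*31+85)%997=364 h(22,59)=(22*31+59)%997=741 h(50,52)=(50*31+52)%997=605 h(60,60)=(60*31+60)%997=923 -> [364, 741, 605, 923]
  L2: h(364,741)=(364*31+741)%997=61 h(605,923)=(605*31+923)%997=735 -> [61, 735]
  L3: h(61,735)=(61*31+735)%997=632 -> [632]
  root = 632 != target 684
Candidate C: set leaf[3] = 22 -> leaves = [9, 24, 22, 22, 50, 52, 60]
  L0: [9, 24, 22, 22, 50, 52, 60]
  L1: h(9,24)=(9*31+24)%997=303 h(22,22)=(22*31+22)%997=704 h(50,52)=(50*31+52)%997=605 h(60,60)=(60*31+60)%997=923 -> [303, 704, 605, 923]
  L2: h(303,704)=(303*31+704)%997=127 h(605,923)=(605*31+923)%997=735 -> [127, 735]
  L3: h(127,735)=(127*31+735)%997=684 -> [684]
  root = 684 == target 684  ** MATCH **
Candidate C produces the target root.

Answer: C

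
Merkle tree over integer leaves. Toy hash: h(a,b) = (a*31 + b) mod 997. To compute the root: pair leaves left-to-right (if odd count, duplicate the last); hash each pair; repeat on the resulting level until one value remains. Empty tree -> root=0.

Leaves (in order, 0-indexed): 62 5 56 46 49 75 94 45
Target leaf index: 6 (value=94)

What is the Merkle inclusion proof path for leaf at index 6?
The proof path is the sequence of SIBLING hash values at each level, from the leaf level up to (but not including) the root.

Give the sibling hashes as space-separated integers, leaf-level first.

L0 (leaves): [62, 5, 56, 46, 49, 75, 94, 45], target index=6
L1: h(62,5)=(62*31+5)%997=930 [pair 0] h(56,46)=(56*31+46)%997=785 [pair 1] h(49,75)=(49*31+75)%997=597 [pair 2] h(94,45)=(94*31+45)%997=965 [pair 3] -> [930, 785, 597, 965]
  Sibling for proof at L0: 45
L2: h(930,785)=(930*31+785)%997=702 [pair 0] h(597,965)=(597*31+965)%997=529 [pair 1] -> [702, 529]
  Sibling for proof at L1: 597
L3: h(702,529)=(702*31+529)%997=357 [pair 0] -> [357]
  Sibling for proof at L2: 702
Root: 357
Proof path (sibling hashes from leaf to root): [45, 597, 702]

Answer: 45 597 702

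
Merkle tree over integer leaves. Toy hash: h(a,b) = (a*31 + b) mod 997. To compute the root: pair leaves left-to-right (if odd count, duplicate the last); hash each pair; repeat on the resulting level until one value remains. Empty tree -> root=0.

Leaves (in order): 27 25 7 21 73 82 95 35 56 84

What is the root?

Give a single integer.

L0: [27, 25, 7, 21, 73, 82, 95, 35, 56, 84]
L1: h(27,25)=(27*31+25)%997=862 h(7,21)=(7*31+21)%997=238 h(73,82)=(73*31+82)%997=351 h(95,35)=(95*31+35)%997=986 h(56,84)=(56*31+84)%997=823 -> [862, 238, 351, 986, 823]
L2: h(862,238)=(862*31+238)%997=41 h(351,986)=(351*31+986)%997=900 h(823,823)=(823*31+823)%997=414 -> [41, 900, 414]
L3: h(41,900)=(41*31+900)%997=177 h(414,414)=(414*31+414)%997=287 -> [177, 287]
L4: h(177,287)=(177*31+287)%997=789 -> [789]

Answer: 789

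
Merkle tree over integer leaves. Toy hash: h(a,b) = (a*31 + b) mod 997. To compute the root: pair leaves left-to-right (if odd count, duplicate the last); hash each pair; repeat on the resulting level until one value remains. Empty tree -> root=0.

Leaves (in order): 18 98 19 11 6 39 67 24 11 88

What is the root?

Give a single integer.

Answer: 854

Derivation:
L0: [18, 98, 19, 11, 6, 39, 67, 24, 11, 88]
L1: h(18,98)=(18*31+98)%997=656 h(19,11)=(19*31+11)%997=600 h(6,39)=(6*31+39)%997=225 h(67,24)=(67*31+24)%997=107 h(11,88)=(11*31+88)%997=429 -> [656, 600, 225, 107, 429]
L2: h(656,600)=(656*31+600)%997=996 h(225,107)=(225*31+107)%997=103 h(429,429)=(429*31+429)%997=767 -> [996, 103, 767]
L3: h(996,103)=(996*31+103)%997=72 h(767,767)=(767*31+767)%997=616 -> [72, 616]
L4: h(72,616)=(72*31+616)%997=854 -> [854]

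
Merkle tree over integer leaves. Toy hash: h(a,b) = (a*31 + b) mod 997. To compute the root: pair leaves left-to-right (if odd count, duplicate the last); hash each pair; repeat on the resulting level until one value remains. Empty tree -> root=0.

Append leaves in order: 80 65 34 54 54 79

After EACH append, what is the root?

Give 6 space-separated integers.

After append 80 (leaves=[80]):
  L0: [80]
  root=80
After append 65 (leaves=[80, 65]):
  L0: [80, 65]
  L1: h(80,65)=(80*31+65)%997=551 -> [551]
  root=551
After append 34 (leaves=[80, 65, 34]):
  L0: [80, 65, 34]
  L1: h(80,65)=(80*31+65)%997=551 h(34,34)=(34*31+34)%997=91 -> [551, 91]
  L2: h(551,91)=(551*31+91)%997=223 -> [223]
  root=223
After append 54 (leaves=[80, 65, 34, 54]):
  L0: [80, 65, 34, 54]
  L1: h(80,65)=(80*31+65)%997=551 h(34,54)=(34*31+54)%997=111 -> [551, 111]
  L2: h(551,111)=(551*31+111)%997=243 -> [243]
  root=243
After append 54 (leaves=[80, 65, 34, 54, 54]):
  L0: [80, 65, 34, 54, 54]
  L1: h(80,65)=(80*31+65)%997=551 h(34,54)=(34*31+54)%997=111 h(54,54)=(54*31+54)%997=731 -> [551, 111, 731]
  L2: h(551,111)=(551*31+111)%997=243 h(731,731)=(731*31+731)%997=461 -> [243, 461]
  L3: h(243,461)=(243*31+461)%997=18 -> [18]
  root=18
After append 79 (leaves=[80, 65, 34, 54, 54, 79]):
  L0: [80, 65, 34, 54, 54, 79]
  L1: h(80,65)=(80*31+65)%997=551 h(34,54)=(34*31+54)%997=111 h(54,79)=(54*31+79)%997=756 -> [551, 111, 756]
  L2: h(551,111)=(551*31+111)%997=243 h(756,756)=(756*31+756)%997=264 -> [243, 264]
  L3: h(243,264)=(243*31+264)%997=818 -> [818]
  root=818

Answer: 80 551 223 243 18 818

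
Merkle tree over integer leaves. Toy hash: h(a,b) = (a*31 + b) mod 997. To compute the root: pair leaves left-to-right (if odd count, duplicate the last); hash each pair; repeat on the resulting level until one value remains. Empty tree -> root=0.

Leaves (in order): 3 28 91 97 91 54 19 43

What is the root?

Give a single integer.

Answer: 387

Derivation:
L0: [3, 28, 91, 97, 91, 54, 19, 43]
L1: h(3,28)=(3*31+28)%997=121 h(91,97)=(91*31+97)%997=924 h(91,54)=(91*31+54)%997=881 h(19,43)=(19*31+43)%997=632 -> [121, 924, 881, 632]
L2: h(121,924)=(121*31+924)%997=687 h(881,632)=(881*31+632)%997=27 -> [687, 27]
L3: h(687,27)=(687*31+27)%997=387 -> [387]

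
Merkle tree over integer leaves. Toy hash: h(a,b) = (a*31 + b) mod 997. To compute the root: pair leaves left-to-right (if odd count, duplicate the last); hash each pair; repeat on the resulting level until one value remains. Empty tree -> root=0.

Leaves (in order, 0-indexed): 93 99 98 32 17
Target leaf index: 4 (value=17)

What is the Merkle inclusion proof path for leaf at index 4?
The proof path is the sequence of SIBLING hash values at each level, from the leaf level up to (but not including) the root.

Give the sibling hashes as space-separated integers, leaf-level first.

L0 (leaves): [93, 99, 98, 32, 17], target index=4
L1: h(93,99)=(93*31+99)%997=988 [pair 0] h(98,32)=(98*31+32)%997=79 [pair 1] h(17,17)=(17*31+17)%997=544 [pair 2] -> [988, 79, 544]
  Sibling for proof at L0: 17
L2: h(988,79)=(988*31+79)%997=797 [pair 0] h(544,544)=(544*31+544)%997=459 [pair 1] -> [797, 459]
  Sibling for proof at L1: 544
L3: h(797,459)=(797*31+459)%997=241 [pair 0] -> [241]
  Sibling for proof at L2: 797
Root: 241
Proof path (sibling hashes from leaf to root): [17, 544, 797]

Answer: 17 544 797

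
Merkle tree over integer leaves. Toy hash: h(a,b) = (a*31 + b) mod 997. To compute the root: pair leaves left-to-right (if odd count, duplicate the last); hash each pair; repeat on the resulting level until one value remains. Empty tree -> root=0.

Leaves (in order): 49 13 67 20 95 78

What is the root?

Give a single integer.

L0: [49, 13, 67, 20, 95, 78]
L1: h(49,13)=(49*31+13)%997=535 h(67,20)=(67*31+20)%997=103 h(95,78)=(95*31+78)%997=32 -> [535, 103, 32]
L2: h(535,103)=(535*31+103)%997=736 h(32,32)=(32*31+32)%997=27 -> [736, 27]
L3: h(736,27)=(736*31+27)%997=909 -> [909]

Answer: 909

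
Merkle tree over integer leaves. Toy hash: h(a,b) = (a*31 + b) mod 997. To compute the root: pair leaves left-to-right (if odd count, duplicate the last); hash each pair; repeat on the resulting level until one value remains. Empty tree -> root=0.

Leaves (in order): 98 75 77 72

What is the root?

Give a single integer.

L0: [98, 75, 77, 72]
L1: h(98,75)=(98*31+75)%997=122 h(77,72)=(77*31+72)%997=465 -> [122, 465]
L2: h(122,465)=(122*31+465)%997=259 -> [259]

Answer: 259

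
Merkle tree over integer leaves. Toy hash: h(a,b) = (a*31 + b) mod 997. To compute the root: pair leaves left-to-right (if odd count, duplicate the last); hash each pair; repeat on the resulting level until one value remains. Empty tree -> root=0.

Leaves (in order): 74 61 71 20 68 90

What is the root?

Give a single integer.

L0: [74, 61, 71, 20, 68, 90]
L1: h(74,61)=(74*31+61)%997=361 h(71,20)=(71*31+20)%997=227 h(68,90)=(68*31+90)%997=204 -> [361, 227, 204]
L2: h(361,227)=(361*31+227)%997=451 h(204,204)=(204*31+204)%997=546 -> [451, 546]
L3: h(451,546)=(451*31+546)%997=569 -> [569]

Answer: 569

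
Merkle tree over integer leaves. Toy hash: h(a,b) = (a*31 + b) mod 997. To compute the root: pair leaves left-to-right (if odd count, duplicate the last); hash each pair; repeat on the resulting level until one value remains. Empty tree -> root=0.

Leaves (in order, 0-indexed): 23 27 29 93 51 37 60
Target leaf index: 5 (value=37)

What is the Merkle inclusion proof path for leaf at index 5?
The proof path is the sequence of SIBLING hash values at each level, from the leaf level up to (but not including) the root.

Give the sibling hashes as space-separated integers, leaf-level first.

L0 (leaves): [23, 27, 29, 93, 51, 37, 60], target index=5
L1: h(23,27)=(23*31+27)%997=740 [pair 0] h(29,93)=(29*31+93)%997=992 [pair 1] h(51,37)=(51*31+37)%997=621 [pair 2] h(60,60)=(60*31+60)%997=923 [pair 3] -> [740, 992, 621, 923]
  Sibling for proof at L0: 51
L2: h(740,992)=(740*31+992)%997=4 [pair 0] h(621,923)=(621*31+923)%997=234 [pair 1] -> [4, 234]
  Sibling for proof at L1: 923
L3: h(4,234)=(4*31+234)%997=358 [pair 0] -> [358]
  Sibling for proof at L2: 4
Root: 358
Proof path (sibling hashes from leaf to root): [51, 923, 4]

Answer: 51 923 4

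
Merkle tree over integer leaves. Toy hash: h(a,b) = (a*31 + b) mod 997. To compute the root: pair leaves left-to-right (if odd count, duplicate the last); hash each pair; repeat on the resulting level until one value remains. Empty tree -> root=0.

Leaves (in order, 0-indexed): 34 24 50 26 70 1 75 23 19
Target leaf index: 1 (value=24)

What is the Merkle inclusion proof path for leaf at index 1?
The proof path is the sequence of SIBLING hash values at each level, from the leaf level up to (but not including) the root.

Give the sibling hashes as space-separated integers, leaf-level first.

L0 (leaves): [34, 24, 50, 26, 70, 1, 75, 23, 19], target index=1
L1: h(34,24)=(34*31+24)%997=81 [pair 0] h(50,26)=(50*31+26)%997=579 [pair 1] h(70,1)=(70*31+1)%997=177 [pair 2] h(75,23)=(75*31+23)%997=354 [pair 3] h(19,19)=(19*31+19)%997=608 [pair 4] -> [81, 579, 177, 354, 608]
  Sibling for proof at L0: 34
L2: h(81,579)=(81*31+579)%997=99 [pair 0] h(177,354)=(177*31+354)%997=856 [pair 1] h(608,608)=(608*31+608)%997=513 [pair 2] -> [99, 856, 513]
  Sibling for proof at L1: 579
L3: h(99,856)=(99*31+856)%997=934 [pair 0] h(513,513)=(513*31+513)%997=464 [pair 1] -> [934, 464]
  Sibling for proof at L2: 856
L4: h(934,464)=(934*31+464)%997=505 [pair 0] -> [505]
  Sibling for proof at L3: 464
Root: 505
Proof path (sibling hashes from leaf to root): [34, 579, 856, 464]

Answer: 34 579 856 464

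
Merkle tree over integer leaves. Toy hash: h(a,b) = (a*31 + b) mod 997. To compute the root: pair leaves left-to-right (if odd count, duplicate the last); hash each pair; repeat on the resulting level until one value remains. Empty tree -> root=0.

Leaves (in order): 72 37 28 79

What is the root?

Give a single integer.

L0: [72, 37, 28, 79]
L1: h(72,37)=(72*31+37)%997=275 h(28,79)=(28*31+79)%997=947 -> [275, 947]
L2: h(275,947)=(275*31+947)%997=499 -> [499]

Answer: 499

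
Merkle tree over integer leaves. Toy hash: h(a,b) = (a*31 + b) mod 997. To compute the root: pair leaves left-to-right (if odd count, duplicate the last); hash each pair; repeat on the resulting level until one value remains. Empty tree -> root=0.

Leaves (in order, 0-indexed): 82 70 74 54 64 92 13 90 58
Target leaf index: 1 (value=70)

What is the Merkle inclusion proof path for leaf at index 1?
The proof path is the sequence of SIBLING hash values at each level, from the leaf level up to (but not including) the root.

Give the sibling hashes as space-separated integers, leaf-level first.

L0 (leaves): [82, 70, 74, 54, 64, 92, 13, 90, 58], target index=1
L1: h(82,70)=(82*31+70)%997=618 [pair 0] h(74,54)=(74*31+54)%997=354 [pair 1] h(64,92)=(64*31+92)%997=82 [pair 2] h(13,90)=(13*31+90)%997=493 [pair 3] h(58,58)=(58*31+58)%997=859 [pair 4] -> [618, 354, 82, 493, 859]
  Sibling for proof at L0: 82
L2: h(618,354)=(618*31+354)%997=569 [pair 0] h(82,493)=(82*31+493)%997=44 [pair 1] h(859,859)=(859*31+859)%997=569 [pair 2] -> [569, 44, 569]
  Sibling for proof at L1: 354
L3: h(569,44)=(569*31+44)%997=734 [pair 0] h(569,569)=(569*31+569)%997=262 [pair 1] -> [734, 262]
  Sibling for proof at L2: 44
L4: h(734,262)=(734*31+262)%997=85 [pair 0] -> [85]
  Sibling for proof at L3: 262
Root: 85
Proof path (sibling hashes from leaf to root): [82, 354, 44, 262]

Answer: 82 354 44 262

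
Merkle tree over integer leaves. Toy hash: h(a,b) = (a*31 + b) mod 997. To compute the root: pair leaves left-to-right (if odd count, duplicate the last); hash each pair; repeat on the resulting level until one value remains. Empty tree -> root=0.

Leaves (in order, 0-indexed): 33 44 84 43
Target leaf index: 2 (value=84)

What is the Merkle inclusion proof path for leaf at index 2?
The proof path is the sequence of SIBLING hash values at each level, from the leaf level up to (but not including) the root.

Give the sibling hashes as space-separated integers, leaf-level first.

L0 (leaves): [33, 44, 84, 43], target index=2
L1: h(33,44)=(33*31+44)%997=70 [pair 0] h(84,43)=(84*31+43)%997=653 [pair 1] -> [70, 653]
  Sibling for proof at L0: 43
L2: h(70,653)=(70*31+653)%997=829 [pair 0] -> [829]
  Sibling for proof at L1: 70
Root: 829
Proof path (sibling hashes from leaf to root): [43, 70]

Answer: 43 70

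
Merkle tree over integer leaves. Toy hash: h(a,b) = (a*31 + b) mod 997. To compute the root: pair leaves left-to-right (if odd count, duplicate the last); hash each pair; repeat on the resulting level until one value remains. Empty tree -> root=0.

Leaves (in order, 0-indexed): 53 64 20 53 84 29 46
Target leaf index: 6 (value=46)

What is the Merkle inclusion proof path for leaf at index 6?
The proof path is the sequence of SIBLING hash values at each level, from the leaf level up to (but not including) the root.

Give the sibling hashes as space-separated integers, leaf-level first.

L0 (leaves): [53, 64, 20, 53, 84, 29, 46], target index=6
L1: h(53,64)=(53*31+64)%997=710 [pair 0] h(20,53)=(20*31+53)%997=673 [pair 1] h(84,29)=(84*31+29)%997=639 [pair 2] h(46,46)=(46*31+46)%997=475 [pair 3] -> [710, 673, 639, 475]
  Sibling for proof at L0: 46
L2: h(710,673)=(710*31+673)%997=749 [pair 0] h(639,475)=(639*31+475)%997=344 [pair 1] -> [749, 344]
  Sibling for proof at L1: 639
L3: h(749,344)=(749*31+344)%997=632 [pair 0] -> [632]
  Sibling for proof at L2: 749
Root: 632
Proof path (sibling hashes from leaf to root): [46, 639, 749]

Answer: 46 639 749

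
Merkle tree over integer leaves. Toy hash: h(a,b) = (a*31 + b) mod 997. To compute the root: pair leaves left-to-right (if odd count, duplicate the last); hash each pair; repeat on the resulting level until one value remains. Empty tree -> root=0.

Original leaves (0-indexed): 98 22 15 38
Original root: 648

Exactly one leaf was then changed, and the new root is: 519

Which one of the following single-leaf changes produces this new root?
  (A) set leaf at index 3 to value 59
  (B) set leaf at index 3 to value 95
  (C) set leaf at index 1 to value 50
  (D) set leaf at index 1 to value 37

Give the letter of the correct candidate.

Answer: C

Derivation:
Original leaves: [98, 22, 15, 38]
Target new root: 519
Try each candidate change and compute the resulting root:
Candidate A: set leaf[3] = 59 -> leaves = [98, 22, 15, 59]
  L0: [98, 22, 15, 59]
  L1: h(98,22)=(98*31+22)%997=69 h(15,59)=(15*31+59)%997=524 -> [69, 524]
  L2: h(69,524)=(69*31+524)%997=669 -> [669]
  root = 669 != target 519
Candidate B: set leaf[3] = 95 -> leaves = [98, 22, 15, 95]
  L0: [98, 22, 15, 95]
  L1: h(98,22)=(98*31+22)%997=69 h(15,95)=(15*31+95)%997=560 -> [69, 560]
  L2: h(69,560)=(69*31+560)%997=705 -> [705]
  root = 705 != target 519
Candidate C: set leaf[1] = 50 -> leaves = [98, 50, 15, 38]
  L0: [98, 50, 15, 38]
  L1: h(98,50)=(98*31+50)%997=97 h(15,38)=(15*31+38)%997=503 -> [97, 503]
  L2: h(97,503)=(97*31+503)%997=519 -> [519]
  root = 519 == target 519  ** MATCH **
Candidate D: set leaf[1] = 37 -> leaves = [98, 37, 15, 38]
  L0: [98, 37, 15, 38]
  L1: h(98,37)=(98*31+37)%997=84 h(15,38)=(15*31+38)%997=503 -> [84, 503]
  L2: h(84,503)=(84*31+503)%997=116 -> [116]
  root = 116 != target 519
Candidate C produces the target root.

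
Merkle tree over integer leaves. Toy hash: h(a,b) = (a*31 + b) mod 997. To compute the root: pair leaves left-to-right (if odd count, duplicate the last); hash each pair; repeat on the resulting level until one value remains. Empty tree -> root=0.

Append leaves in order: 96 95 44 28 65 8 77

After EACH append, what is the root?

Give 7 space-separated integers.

After append 96 (leaves=[96]):
  L0: [96]
  root=96
After append 95 (leaves=[96, 95]):
  L0: [96, 95]
  L1: h(96,95)=(96*31+95)%997=80 -> [80]
  root=80
After append 44 (leaves=[96, 95, 44]):
  L0: [96, 95, 44]
  L1: h(96,95)=(96*31+95)%997=80 h(44,44)=(44*31+44)%997=411 -> [80, 411]
  L2: h(80,411)=(80*31+411)%997=897 -> [897]
  root=897
After append 28 (leaves=[96, 95, 44, 28]):
  L0: [96, 95, 44, 28]
  L1: h(96,95)=(96*31+95)%997=80 h(44,28)=(44*31+28)%997=395 -> [80, 395]
  L2: h(80,395)=(80*31+395)%997=881 -> [881]
  root=881
After append 65 (leaves=[96, 95, 44, 28, 65]):
  L0: [96, 95, 44, 28, 65]
  L1: h(96,95)=(96*31+95)%997=80 h(44,28)=(44*31+28)%997=395 h(65,65)=(65*31+65)%997=86 -> [80, 395, 86]
  L2: h(80,395)=(80*31+395)%997=881 h(86,86)=(86*31+86)%997=758 -> [881, 758]
  L3: h(881,758)=(881*31+758)%997=153 -> [153]
  root=153
After append 8 (leaves=[96, 95, 44, 28, 65, 8]):
  L0: [96, 95, 44, 28, 65, 8]
  L1: h(96,95)=(96*31+95)%997=80 h(44,28)=(44*31+28)%997=395 h(65,8)=(65*31+8)%997=29 -> [80, 395, 29]
  L2: h(80,395)=(80*31+395)%997=881 h(29,29)=(29*31+29)%997=928 -> [881, 928]
  L3: h(881,928)=(881*31+928)%997=323 -> [323]
  root=323
After append 77 (leaves=[96, 95, 44, 28, 65, 8, 77]):
  L0: [96, 95, 44, 28, 65, 8, 77]
  L1: h(96,95)=(96*31+95)%997=80 h(44,28)=(44*31+28)%997=395 h(65,8)=(65*31+8)%997=29 h(77,77)=(77*31+77)%997=470 -> [80, 395, 29, 470]
  L2: h(80,395)=(80*31+395)%997=881 h(29,470)=(29*31+470)%997=372 -> [881, 372]
  L3: h(881,372)=(881*31+372)%997=764 -> [764]
  root=764

Answer: 96 80 897 881 153 323 764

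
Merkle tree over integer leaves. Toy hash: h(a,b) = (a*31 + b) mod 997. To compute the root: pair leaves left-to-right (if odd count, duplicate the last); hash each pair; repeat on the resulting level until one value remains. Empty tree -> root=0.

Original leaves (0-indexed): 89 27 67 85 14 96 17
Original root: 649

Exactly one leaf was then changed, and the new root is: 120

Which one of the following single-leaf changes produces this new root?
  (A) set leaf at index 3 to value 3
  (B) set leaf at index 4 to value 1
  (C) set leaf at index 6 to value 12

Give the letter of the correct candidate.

Original leaves: [89, 27, 67, 85, 14, 96, 17]
Target new root: 120
Try each candidate change and compute the resulting root:
Candidate A: set leaf[3] = 3 -> leaves = [89, 27, 67, 3, 14, 96, 17]
  L0: [89, 27, 67, 3, 14, 96, 17]
  L1: h(89,27)=(89*31+27)%997=792 h(67,3)=(67*31+3)%997=86 h(14,96)=(14*31+96)%997=530 h(17,17)=(17*31+17)%997=544 -> [792, 86, 530, 544]
  L2: h(792,86)=(792*31+86)%997=710 h(530,544)=(530*31+544)%997=25 -> [710, 25]
  L3: h(710,25)=(710*31+25)%997=101 -> [101]
  root = 101 != target 120
Candidate B: set leaf[4] = 1 -> leaves = [89, 27, 67, 85, 1, 96, 17]
  L0: [89, 27, 67, 85, 1, 96, 17]
  L1: h(89,27)=(89*31+27)%997=792 h(67,85)=(67*31+85)%997=168 h(1,96)=(1*31+96)%997=127 h(17,17)=(17*31+17)%997=544 -> [792, 168, 127, 544]
  L2: h(792,168)=(792*31+168)%997=792 h(127,544)=(127*31+544)%997=493 -> [792, 493]
  L3: h(792,493)=(792*31+493)%997=120 -> [120]
  root = 120 == target 120  ** MATCH **
Candidate C: set leaf[6] = 12 -> leaves = [89, 27, 67, 85, 14, 96, 12]
  L0: [89, 27, 67, 85, 14, 96, 12]
  L1: h(89,27)=(89*31+27)%997=792 h(67,85)=(67*31+85)%997=168 h(14,96)=(14*31+96)%997=530 h(12,12)=(12*31+12)%997=384 -> [792, 168, 530, 384]
  L2: h(792,168)=(792*31+168)%997=792 h(530,384)=(530*31+384)%997=862 -> [792, 862]
  L3: h(792,862)=(792*31+862)%997=489 -> [489]
  root = 489 != target 120
Candidate B produces the target root.

Answer: B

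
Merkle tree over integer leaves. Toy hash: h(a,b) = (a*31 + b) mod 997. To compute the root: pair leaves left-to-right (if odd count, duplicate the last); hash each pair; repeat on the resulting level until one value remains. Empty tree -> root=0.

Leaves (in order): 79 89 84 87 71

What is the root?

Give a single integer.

L0: [79, 89, 84, 87, 71]
L1: h(79,89)=(79*31+89)%997=544 h(84,87)=(84*31+87)%997=697 h(71,71)=(71*31+71)%997=278 -> [544, 697, 278]
L2: h(544,697)=(544*31+697)%997=612 h(278,278)=(278*31+278)%997=920 -> [612, 920]
L3: h(612,920)=(612*31+920)%997=949 -> [949]

Answer: 949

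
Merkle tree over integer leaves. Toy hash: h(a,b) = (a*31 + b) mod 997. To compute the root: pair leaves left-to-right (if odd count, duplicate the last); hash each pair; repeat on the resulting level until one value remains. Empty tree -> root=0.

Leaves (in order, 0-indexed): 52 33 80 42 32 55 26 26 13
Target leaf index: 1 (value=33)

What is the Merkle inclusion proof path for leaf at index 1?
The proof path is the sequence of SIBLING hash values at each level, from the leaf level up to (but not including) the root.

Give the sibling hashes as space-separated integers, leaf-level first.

Answer: 52 528 388 265

Derivation:
L0 (leaves): [52, 33, 80, 42, 32, 55, 26, 26, 13], target index=1
L1: h(52,33)=(52*31+33)%997=648 [pair 0] h(80,42)=(80*31+42)%997=528 [pair 1] h(32,55)=(32*31+55)%997=50 [pair 2] h(26,26)=(26*31+26)%997=832 [pair 3] h(13,13)=(13*31+13)%997=416 [pair 4] -> [648, 528, 50, 832, 416]
  Sibling for proof at L0: 52
L2: h(648,528)=(648*31+528)%997=676 [pair 0] h(50,832)=(50*31+832)%997=388 [pair 1] h(416,416)=(416*31+416)%997=351 [pair 2] -> [676, 388, 351]
  Sibling for proof at L1: 528
L3: h(676,388)=(676*31+388)%997=407 [pair 0] h(351,351)=(351*31+351)%997=265 [pair 1] -> [407, 265]
  Sibling for proof at L2: 388
L4: h(407,265)=(407*31+265)%997=918 [pair 0] -> [918]
  Sibling for proof at L3: 265
Root: 918
Proof path (sibling hashes from leaf to root): [52, 528, 388, 265]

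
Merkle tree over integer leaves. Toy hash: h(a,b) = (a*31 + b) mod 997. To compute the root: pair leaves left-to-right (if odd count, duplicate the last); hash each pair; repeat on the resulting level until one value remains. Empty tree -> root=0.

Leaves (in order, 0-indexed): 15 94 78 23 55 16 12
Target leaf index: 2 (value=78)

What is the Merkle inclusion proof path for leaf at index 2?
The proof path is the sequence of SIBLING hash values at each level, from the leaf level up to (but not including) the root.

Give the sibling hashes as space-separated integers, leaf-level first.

Answer: 23 559 894

Derivation:
L0 (leaves): [15, 94, 78, 23, 55, 16, 12], target index=2
L1: h(15,94)=(15*31+94)%997=559 [pair 0] h(78,23)=(78*31+23)%997=447 [pair 1] h(55,16)=(55*31+16)%997=724 [pair 2] h(12,12)=(12*31+12)%997=384 [pair 3] -> [559, 447, 724, 384]
  Sibling for proof at L0: 23
L2: h(559,447)=(559*31+447)%997=827 [pair 0] h(724,384)=(724*31+384)%997=894 [pair 1] -> [827, 894]
  Sibling for proof at L1: 559
L3: h(827,894)=(827*31+894)%997=609 [pair 0] -> [609]
  Sibling for proof at L2: 894
Root: 609
Proof path (sibling hashes from leaf to root): [23, 559, 894]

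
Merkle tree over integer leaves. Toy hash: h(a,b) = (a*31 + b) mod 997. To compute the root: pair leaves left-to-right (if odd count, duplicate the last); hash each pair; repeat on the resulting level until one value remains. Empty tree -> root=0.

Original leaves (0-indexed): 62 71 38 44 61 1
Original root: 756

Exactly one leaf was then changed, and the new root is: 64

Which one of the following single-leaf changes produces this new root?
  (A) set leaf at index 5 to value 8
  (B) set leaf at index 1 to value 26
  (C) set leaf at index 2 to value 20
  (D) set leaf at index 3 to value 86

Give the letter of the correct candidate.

Answer: D

Derivation:
Original leaves: [62, 71, 38, 44, 61, 1]
Target new root: 64
Try each candidate change and compute the resulting root:
Candidate A: set leaf[5] = 8 -> leaves = [62, 71, 38, 44, 61, 8]
  L0: [62, 71, 38, 44, 61, 8]
  L1: h(62,71)=(62*31+71)%997=996 h(38,44)=(38*31+44)%997=225 h(61,8)=(61*31+8)%997=902 -> [996, 225, 902]
  L2: h(996,225)=(996*31+225)%997=194 h(902,902)=(902*31+902)%997=948 -> [194, 948]
  L3: h(194,948)=(194*31+948)%997=980 -> [980]
  root = 980 != target 64
Candidate B: set leaf[1] = 26 -> leaves = [62, 26, 38, 44, 61, 1]
  L0: [62, 26, 38, 44, 61, 1]
  L1: h(62,26)=(62*31+26)%997=951 h(38,44)=(38*31+44)%997=225 h(61,1)=(61*31+1)%997=895 -> [951, 225, 895]
  L2: h(951,225)=(951*31+225)%997=793 h(895,895)=(895*31+895)%997=724 -> [793, 724]
  L3: h(793,724)=(793*31+724)%997=382 -> [382]
  root = 382 != target 64
Candidate C: set leaf[2] = 20 -> leaves = [62, 71, 20, 44, 61, 1]
  L0: [62, 71, 20, 44, 61, 1]
  L1: h(62,71)=(62*31+71)%997=996 h(20,44)=(20*31+44)%997=664 h(61,1)=(61*31+1)%997=895 -> [996, 664, 895]
  L2: h(996,664)=(996*31+664)%997=633 h(895,895)=(895*31+895)%997=724 -> [633, 724]
  L3: h(633,724)=(633*31+724)%997=407 -> [407]
  root = 407 != target 64
Candidate D: set leaf[3] = 86 -> leaves = [62, 71, 38, 86, 61, 1]
  L0: [62, 71, 38, 86, 61, 1]
  L1: h(62,71)=(62*31+71)%997=996 h(38,86)=(38*31+86)%997=267 h(61,1)=(61*31+1)%997=895 -> [996, 267, 895]
  L2: h(996,267)=(996*31+267)%997=236 h(895,895)=(895*31+895)%997=724 -> [236, 724]
  L3: h(236,724)=(236*31+724)%997=64 -> [64]
  root = 64 == target 64  ** MATCH **
Candidate D produces the target root.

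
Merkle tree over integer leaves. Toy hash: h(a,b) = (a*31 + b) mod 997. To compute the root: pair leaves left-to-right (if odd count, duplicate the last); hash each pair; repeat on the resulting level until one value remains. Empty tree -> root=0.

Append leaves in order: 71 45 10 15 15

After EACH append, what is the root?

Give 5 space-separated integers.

After append 71 (leaves=[71]):
  L0: [71]
  root=71
After append 45 (leaves=[71, 45]):
  L0: [71, 45]
  L1: h(71,45)=(71*31+45)%997=252 -> [252]
  root=252
After append 10 (leaves=[71, 45, 10]):
  L0: [71, 45, 10]
  L1: h(71,45)=(71*31+45)%997=252 h(10,10)=(10*31+10)%997=320 -> [252, 320]
  L2: h(252,320)=(252*31+320)%997=156 -> [156]
  root=156
After append 15 (leaves=[71, 45, 10, 15]):
  L0: [71, 45, 10, 15]
  L1: h(71,45)=(71*31+45)%997=252 h(10,15)=(10*31+15)%997=325 -> [252, 325]
  L2: h(252,325)=(252*31+325)%997=161 -> [161]
  root=161
After append 15 (leaves=[71, 45, 10, 15, 15]):
  L0: [71, 45, 10, 15, 15]
  L1: h(71,45)=(71*31+45)%997=252 h(10,15)=(10*31+15)%997=325 h(15,15)=(15*31+15)%997=480 -> [252, 325, 480]
  L2: h(252,325)=(252*31+325)%997=161 h(480,480)=(480*31+480)%997=405 -> [161, 405]
  L3: h(161,405)=(161*31+405)%997=411 -> [411]
  root=411

Answer: 71 252 156 161 411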